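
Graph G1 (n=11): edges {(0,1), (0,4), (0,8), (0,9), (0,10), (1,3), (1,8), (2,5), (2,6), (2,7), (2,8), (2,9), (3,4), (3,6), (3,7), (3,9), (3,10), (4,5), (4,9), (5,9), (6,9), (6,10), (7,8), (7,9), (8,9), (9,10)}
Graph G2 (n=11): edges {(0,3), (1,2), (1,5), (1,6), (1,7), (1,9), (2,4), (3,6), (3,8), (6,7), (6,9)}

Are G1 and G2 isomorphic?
No, not isomorphic

The graphs are NOT isomorphic.

Connected components of G1: 1 component(s) with vertex sets [[0, 1, 2, 3, 4, 5, 6, 7, 8, 9, 10]], sizes [11].
Connected components of G2: 2 component(s) with vertex sets [[10], [0, 1, 2, 3, 4, 5, 6, 7, 8, 9]], sizes [1, 10].
The number of connected components (and the multiset of component sizes) is an isomorphism invariant — an isomorphism maps each component of G1 bijectively onto a component of G2. Since G1 has 1 component(s) and G2 has 2, they cannot be isomorphic.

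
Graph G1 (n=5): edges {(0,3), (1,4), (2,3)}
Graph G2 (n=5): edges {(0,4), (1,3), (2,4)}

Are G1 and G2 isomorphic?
Yes, isomorphic

The graphs are isomorphic.
One valid mapping φ: V(G1) → V(G2): 0→2, 1→1, 2→0, 3→4, 4→3

Verify φ preserves adjacency — for each edge of G1, its image is an edge of G2:
  (0,3) → (φ(0),φ(3)) = (2,4) ∈ E(G2) ✓
  (1,4) → (φ(1),φ(4)) = (1,3) ∈ E(G2) ✓
  (2,3) → (φ(2),φ(3)) = (0,4) ∈ E(G2) ✓
All 3 edges of G1 map to edges of G2, and |E(G1)| = |E(G2)| = 3, so φ is a bijection on edges as well as vertices. Hence G1 ≅ G2.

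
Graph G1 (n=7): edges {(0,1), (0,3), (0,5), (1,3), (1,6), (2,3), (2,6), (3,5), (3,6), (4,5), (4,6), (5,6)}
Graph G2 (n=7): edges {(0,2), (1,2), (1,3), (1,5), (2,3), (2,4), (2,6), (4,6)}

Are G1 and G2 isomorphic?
No, not isomorphic

The graphs are NOT isomorphic.

Counting triangles (3-cliques): G1 has 6, G2 has 2.
Triangle count is an isomorphism invariant, so differing triangle counts rule out isomorphism.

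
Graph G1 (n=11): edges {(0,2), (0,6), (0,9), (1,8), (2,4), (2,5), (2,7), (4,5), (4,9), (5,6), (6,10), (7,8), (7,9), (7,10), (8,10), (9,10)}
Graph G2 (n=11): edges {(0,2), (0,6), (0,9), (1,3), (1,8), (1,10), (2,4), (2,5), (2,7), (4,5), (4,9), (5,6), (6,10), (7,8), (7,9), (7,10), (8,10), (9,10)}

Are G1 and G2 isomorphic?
No, not isomorphic

The graphs are NOT isomorphic.

Counting edges: G1 has 16 edge(s); G2 has 18 edge(s).
Edge count is an isomorphism invariant (a bijection on vertices induces a bijection on edges), so differing edge counts rule out isomorphism.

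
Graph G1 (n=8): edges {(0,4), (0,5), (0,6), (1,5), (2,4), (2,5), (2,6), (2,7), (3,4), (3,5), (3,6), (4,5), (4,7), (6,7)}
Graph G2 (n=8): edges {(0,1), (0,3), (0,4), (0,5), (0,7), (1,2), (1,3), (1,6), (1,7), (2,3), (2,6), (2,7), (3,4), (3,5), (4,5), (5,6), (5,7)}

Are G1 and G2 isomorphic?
No, not isomorphic

The graphs are NOT isomorphic.

Counting triangles (3-cliques): G1 has 5, G2 has 10.
Triangle count is an isomorphism invariant, so differing triangle counts rule out isomorphism.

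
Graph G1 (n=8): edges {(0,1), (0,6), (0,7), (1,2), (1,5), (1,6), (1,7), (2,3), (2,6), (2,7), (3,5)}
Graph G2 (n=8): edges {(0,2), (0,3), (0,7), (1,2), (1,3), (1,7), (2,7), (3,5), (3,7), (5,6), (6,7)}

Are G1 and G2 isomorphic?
Yes, isomorphic

The graphs are isomorphic.
One valid mapping φ: V(G1) → V(G2): 0→2, 1→7, 2→3, 3→5, 4→4, 5→6, 6→1, 7→0

Verify φ preserves adjacency — for each edge of G1, its image is an edge of G2:
  (0,1) → (φ(0),φ(1)) = (2,7) ∈ E(G2) ✓
  (0,6) → (φ(0),φ(6)) = (1,2) ∈ E(G2) ✓
  (0,7) → (φ(0),φ(7)) = (0,2) ∈ E(G2) ✓
  (1,2) → (φ(1),φ(2)) = (3,7) ∈ E(G2) ✓
  (1,5) → (φ(1),φ(5)) = (6,7) ∈ E(G2) ✓
  (1,6) → (φ(1),φ(6)) = (1,7) ∈ E(G2) ✓
  (1,7) → (φ(1),φ(7)) = (0,7) ∈ E(G2) ✓
  (2,3) → (φ(2),φ(3)) = (3,5) ∈ E(G2) ✓
  (2,6) → (φ(2),φ(6)) = (1,3) ∈ E(G2) ✓
  (2,7) → (φ(2),φ(7)) = (0,3) ∈ E(G2) ✓
  (3,5) → (φ(3),φ(5)) = (5,6) ∈ E(G2) ✓
All 11 edges of G1 map to edges of G2, and |E(G1)| = |E(G2)| = 11, so φ is a bijection on edges as well as vertices. Hence G1 ≅ G2.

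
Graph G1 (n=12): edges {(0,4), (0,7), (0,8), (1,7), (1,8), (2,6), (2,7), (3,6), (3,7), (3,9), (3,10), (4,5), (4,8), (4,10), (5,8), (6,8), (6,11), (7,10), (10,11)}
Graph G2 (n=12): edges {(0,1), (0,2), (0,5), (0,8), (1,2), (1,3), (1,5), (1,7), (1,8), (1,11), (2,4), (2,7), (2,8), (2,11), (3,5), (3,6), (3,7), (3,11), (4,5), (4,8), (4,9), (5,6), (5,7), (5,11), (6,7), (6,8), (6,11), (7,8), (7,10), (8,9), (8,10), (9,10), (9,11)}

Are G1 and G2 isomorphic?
No, not isomorphic

The graphs are NOT isomorphic.

Counting triangles (3-cliques): G1 has 3, G2 has 26.
Triangle count is an isomorphism invariant, so differing triangle counts rule out isomorphism.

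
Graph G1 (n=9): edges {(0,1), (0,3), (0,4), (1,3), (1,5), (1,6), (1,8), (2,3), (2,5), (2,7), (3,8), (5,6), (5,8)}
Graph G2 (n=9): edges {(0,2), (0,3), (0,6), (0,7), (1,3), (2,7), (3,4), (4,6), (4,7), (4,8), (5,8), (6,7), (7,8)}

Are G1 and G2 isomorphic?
Yes, isomorphic

The graphs are isomorphic.
One valid mapping φ: V(G1) → V(G2): 0→8, 1→7, 2→3, 3→4, 4→5, 5→0, 6→2, 7→1, 8→6

Verify φ preserves adjacency — for each edge of G1, its image is an edge of G2:
  (0,1) → (φ(0),φ(1)) = (7,8) ∈ E(G2) ✓
  (0,3) → (φ(0),φ(3)) = (4,8) ∈ E(G2) ✓
  (0,4) → (φ(0),φ(4)) = (5,8) ∈ E(G2) ✓
  (1,3) → (φ(1),φ(3)) = (4,7) ∈ E(G2) ✓
  (1,5) → (φ(1),φ(5)) = (0,7) ∈ E(G2) ✓
  (1,6) → (φ(1),φ(6)) = (2,7) ∈ E(G2) ✓
  (1,8) → (φ(1),φ(8)) = (6,7) ∈ E(G2) ✓
  (2,3) → (φ(2),φ(3)) = (3,4) ∈ E(G2) ✓
  (2,5) → (φ(2),φ(5)) = (0,3) ∈ E(G2) ✓
  (2,7) → (φ(2),φ(7)) = (1,3) ∈ E(G2) ✓
  (3,8) → (φ(3),φ(8)) = (4,6) ∈ E(G2) ✓
  (5,6) → (φ(5),φ(6)) = (0,2) ∈ E(G2) ✓
  (5,8) → (φ(5),φ(8)) = (0,6) ∈ E(G2) ✓
All 13 edges of G1 map to edges of G2, and |E(G1)| = |E(G2)| = 13, so φ is a bijection on edges as well as vertices. Hence G1 ≅ G2.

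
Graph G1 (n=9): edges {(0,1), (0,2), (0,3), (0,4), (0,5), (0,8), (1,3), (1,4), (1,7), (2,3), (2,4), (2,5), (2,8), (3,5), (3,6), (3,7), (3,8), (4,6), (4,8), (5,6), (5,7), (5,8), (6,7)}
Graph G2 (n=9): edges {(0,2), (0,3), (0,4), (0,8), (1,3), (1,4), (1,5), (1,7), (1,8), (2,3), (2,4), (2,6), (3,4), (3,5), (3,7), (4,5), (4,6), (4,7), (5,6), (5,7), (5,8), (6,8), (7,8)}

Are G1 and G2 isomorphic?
Yes, isomorphic

The graphs are isomorphic.
One valid mapping φ: V(G1) → V(G2): 0→5, 1→6, 2→1, 3→4, 4→8, 5→3, 6→0, 7→2, 8→7

Verify φ preserves adjacency — for each edge of G1, its image is an edge of G2:
  (0,1) → (φ(0),φ(1)) = (5,6) ∈ E(G2) ✓
  (0,2) → (φ(0),φ(2)) = (1,5) ∈ E(G2) ✓
  (0,3) → (φ(0),φ(3)) = (4,5) ∈ E(G2) ✓
  (0,4) → (φ(0),φ(4)) = (5,8) ∈ E(G2) ✓
  (0,5) → (φ(0),φ(5)) = (3,5) ∈ E(G2) ✓
  (0,8) → (φ(0),φ(8)) = (5,7) ∈ E(G2) ✓
  (1,3) → (φ(1),φ(3)) = (4,6) ∈ E(G2) ✓
  (1,4) → (φ(1),φ(4)) = (6,8) ∈ E(G2) ✓
  (1,7) → (φ(1),φ(7)) = (2,6) ∈ E(G2) ✓
  (2,3) → (φ(2),φ(3)) = (1,4) ∈ E(G2) ✓
  (2,4) → (φ(2),φ(4)) = (1,8) ∈ E(G2) ✓
  (2,5) → (φ(2),φ(5)) = (1,3) ∈ E(G2) ✓
  (2,8) → (φ(2),φ(8)) = (1,7) ∈ E(G2) ✓
  (3,5) → (φ(3),φ(5)) = (3,4) ∈ E(G2) ✓
  (3,6) → (φ(3),φ(6)) = (0,4) ∈ E(G2) ✓
  (3,7) → (φ(3),φ(7)) = (2,4) ∈ E(G2) ✓
  (3,8) → (φ(3),φ(8)) = (4,7) ∈ E(G2) ✓
  (4,6) → (φ(4),φ(6)) = (0,8) ∈ E(G2) ✓
  (4,8) → (φ(4),φ(8)) = (7,8) ∈ E(G2) ✓
  (5,6) → (φ(5),φ(6)) = (0,3) ∈ E(G2) ✓
  (5,7) → (φ(5),φ(7)) = (2,3) ∈ E(G2) ✓
  (5,8) → (φ(5),φ(8)) = (3,7) ∈ E(G2) ✓
  (6,7) → (φ(6),φ(7)) = (0,2) ∈ E(G2) ✓
All 23 edges of G1 map to edges of G2, and |E(G1)| = |E(G2)| = 23, so φ is a bijection on edges as well as vertices. Hence G1 ≅ G2.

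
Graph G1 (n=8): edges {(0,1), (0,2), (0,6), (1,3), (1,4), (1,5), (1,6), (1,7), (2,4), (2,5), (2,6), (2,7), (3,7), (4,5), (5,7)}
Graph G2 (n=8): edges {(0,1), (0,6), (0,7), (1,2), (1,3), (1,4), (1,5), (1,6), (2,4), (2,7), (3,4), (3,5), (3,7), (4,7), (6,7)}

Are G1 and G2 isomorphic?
Yes, isomorphic

The graphs are isomorphic.
One valid mapping φ: V(G1) → V(G2): 0→6, 1→1, 2→7, 3→5, 4→2, 5→4, 6→0, 7→3

Verify φ preserves adjacency — for each edge of G1, its image is an edge of G2:
  (0,1) → (φ(0),φ(1)) = (1,6) ∈ E(G2) ✓
  (0,2) → (φ(0),φ(2)) = (6,7) ∈ E(G2) ✓
  (0,6) → (φ(0),φ(6)) = (0,6) ∈ E(G2) ✓
  (1,3) → (φ(1),φ(3)) = (1,5) ∈ E(G2) ✓
  (1,4) → (φ(1),φ(4)) = (1,2) ∈ E(G2) ✓
  (1,5) → (φ(1),φ(5)) = (1,4) ∈ E(G2) ✓
  (1,6) → (φ(1),φ(6)) = (0,1) ∈ E(G2) ✓
  (1,7) → (φ(1),φ(7)) = (1,3) ∈ E(G2) ✓
  (2,4) → (φ(2),φ(4)) = (2,7) ∈ E(G2) ✓
  (2,5) → (φ(2),φ(5)) = (4,7) ∈ E(G2) ✓
  (2,6) → (φ(2),φ(6)) = (0,7) ∈ E(G2) ✓
  (2,7) → (φ(2),φ(7)) = (3,7) ∈ E(G2) ✓
  (3,7) → (φ(3),φ(7)) = (3,5) ∈ E(G2) ✓
  (4,5) → (φ(4),φ(5)) = (2,4) ∈ E(G2) ✓
  (5,7) → (φ(5),φ(7)) = (3,4) ∈ E(G2) ✓
All 15 edges of G1 map to edges of G2, and |E(G1)| = |E(G2)| = 15, so φ is a bijection on edges as well as vertices. Hence G1 ≅ G2.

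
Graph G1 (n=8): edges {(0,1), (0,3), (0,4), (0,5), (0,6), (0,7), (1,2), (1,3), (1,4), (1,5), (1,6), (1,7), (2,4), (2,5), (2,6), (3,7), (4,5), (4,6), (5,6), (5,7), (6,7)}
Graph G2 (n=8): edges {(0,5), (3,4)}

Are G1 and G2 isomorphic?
No, not isomorphic

The graphs are NOT isomorphic.

Connected components of G1: 1 component(s) with vertex sets [[0, 1, 2, 3, 4, 5, 6, 7]], sizes [8].
Connected components of G2: 6 component(s) with vertex sets [[1], [2], [6], [7], [0, 5], [3, 4]], sizes [1, 1, 1, 1, 2, 2].
The number of connected components (and the multiset of component sizes) is an isomorphism invariant — an isomorphism maps each component of G1 bijectively onto a component of G2. Since G1 has 1 component(s) and G2 has 6, they cannot be isomorphic.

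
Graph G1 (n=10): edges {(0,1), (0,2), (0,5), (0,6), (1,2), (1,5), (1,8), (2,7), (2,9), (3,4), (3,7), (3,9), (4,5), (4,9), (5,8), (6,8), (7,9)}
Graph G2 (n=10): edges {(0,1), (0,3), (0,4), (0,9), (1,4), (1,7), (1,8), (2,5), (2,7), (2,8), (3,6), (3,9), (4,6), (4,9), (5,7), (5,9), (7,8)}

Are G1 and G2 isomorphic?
Yes, isomorphic

The graphs are isomorphic.
One valid mapping φ: V(G1) → V(G2): 0→4, 1→0, 2→1, 3→2, 4→5, 5→9, 6→6, 7→8, 8→3, 9→7

Verify φ preserves adjacency — for each edge of G1, its image is an edge of G2:
  (0,1) → (φ(0),φ(1)) = (0,4) ∈ E(G2) ✓
  (0,2) → (φ(0),φ(2)) = (1,4) ∈ E(G2) ✓
  (0,5) → (φ(0),φ(5)) = (4,9) ∈ E(G2) ✓
  (0,6) → (φ(0),φ(6)) = (4,6) ∈ E(G2) ✓
  (1,2) → (φ(1),φ(2)) = (0,1) ∈ E(G2) ✓
  (1,5) → (φ(1),φ(5)) = (0,9) ∈ E(G2) ✓
  (1,8) → (φ(1),φ(8)) = (0,3) ∈ E(G2) ✓
  (2,7) → (φ(2),φ(7)) = (1,8) ∈ E(G2) ✓
  (2,9) → (φ(2),φ(9)) = (1,7) ∈ E(G2) ✓
  (3,4) → (φ(3),φ(4)) = (2,5) ∈ E(G2) ✓
  (3,7) → (φ(3),φ(7)) = (2,8) ∈ E(G2) ✓
  (3,9) → (φ(3),φ(9)) = (2,7) ∈ E(G2) ✓
  (4,5) → (φ(4),φ(5)) = (5,9) ∈ E(G2) ✓
  (4,9) → (φ(4),φ(9)) = (5,7) ∈ E(G2) ✓
  (5,8) → (φ(5),φ(8)) = (3,9) ∈ E(G2) ✓
  (6,8) → (φ(6),φ(8)) = (3,6) ∈ E(G2) ✓
  (7,9) → (φ(7),φ(9)) = (7,8) ∈ E(G2) ✓
All 17 edges of G1 map to edges of G2, and |E(G1)| = |E(G2)| = 17, so φ is a bijection on edges as well as vertices. Hence G1 ≅ G2.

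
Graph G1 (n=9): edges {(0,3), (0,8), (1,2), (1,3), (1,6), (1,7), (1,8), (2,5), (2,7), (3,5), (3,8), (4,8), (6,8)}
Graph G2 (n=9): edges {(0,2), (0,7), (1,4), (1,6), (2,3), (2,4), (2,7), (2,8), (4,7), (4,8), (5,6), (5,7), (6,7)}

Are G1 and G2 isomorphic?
Yes, isomorphic

The graphs are isomorphic.
One valid mapping φ: V(G1) → V(G2): 0→8, 1→7, 2→6, 3→4, 4→3, 5→1, 6→0, 7→5, 8→2

Verify φ preserves adjacency — for each edge of G1, its image is an edge of G2:
  (0,3) → (φ(0),φ(3)) = (4,8) ∈ E(G2) ✓
  (0,8) → (φ(0),φ(8)) = (2,8) ∈ E(G2) ✓
  (1,2) → (φ(1),φ(2)) = (6,7) ∈ E(G2) ✓
  (1,3) → (φ(1),φ(3)) = (4,7) ∈ E(G2) ✓
  (1,6) → (φ(1),φ(6)) = (0,7) ∈ E(G2) ✓
  (1,7) → (φ(1),φ(7)) = (5,7) ∈ E(G2) ✓
  (1,8) → (φ(1),φ(8)) = (2,7) ∈ E(G2) ✓
  (2,5) → (φ(2),φ(5)) = (1,6) ∈ E(G2) ✓
  (2,7) → (φ(2),φ(7)) = (5,6) ∈ E(G2) ✓
  (3,5) → (φ(3),φ(5)) = (1,4) ∈ E(G2) ✓
  (3,8) → (φ(3),φ(8)) = (2,4) ∈ E(G2) ✓
  (4,8) → (φ(4),φ(8)) = (2,3) ∈ E(G2) ✓
  (6,8) → (φ(6),φ(8)) = (0,2) ∈ E(G2) ✓
All 13 edges of G1 map to edges of G2, and |E(G1)| = |E(G2)| = 13, so φ is a bijection on edges as well as vertices. Hence G1 ≅ G2.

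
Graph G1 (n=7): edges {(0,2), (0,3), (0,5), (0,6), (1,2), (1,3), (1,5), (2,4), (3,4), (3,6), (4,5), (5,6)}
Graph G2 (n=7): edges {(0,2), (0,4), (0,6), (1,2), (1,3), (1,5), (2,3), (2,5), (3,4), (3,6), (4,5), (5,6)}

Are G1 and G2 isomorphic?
Yes, isomorphic

The graphs are isomorphic.
One valid mapping φ: V(G1) → V(G2): 0→2, 1→6, 2→0, 3→5, 4→4, 5→3, 6→1

Verify φ preserves adjacency — for each edge of G1, its image is an edge of G2:
  (0,2) → (φ(0),φ(2)) = (0,2) ∈ E(G2) ✓
  (0,3) → (φ(0),φ(3)) = (2,5) ∈ E(G2) ✓
  (0,5) → (φ(0),φ(5)) = (2,3) ∈ E(G2) ✓
  (0,6) → (φ(0),φ(6)) = (1,2) ∈ E(G2) ✓
  (1,2) → (φ(1),φ(2)) = (0,6) ∈ E(G2) ✓
  (1,3) → (φ(1),φ(3)) = (5,6) ∈ E(G2) ✓
  (1,5) → (φ(1),φ(5)) = (3,6) ∈ E(G2) ✓
  (2,4) → (φ(2),φ(4)) = (0,4) ∈ E(G2) ✓
  (3,4) → (φ(3),φ(4)) = (4,5) ∈ E(G2) ✓
  (3,6) → (φ(3),φ(6)) = (1,5) ∈ E(G2) ✓
  (4,5) → (φ(4),φ(5)) = (3,4) ∈ E(G2) ✓
  (5,6) → (φ(5),φ(6)) = (1,3) ∈ E(G2) ✓
All 12 edges of G1 map to edges of G2, and |E(G1)| = |E(G2)| = 12, so φ is a bijection on edges as well as vertices. Hence G1 ≅ G2.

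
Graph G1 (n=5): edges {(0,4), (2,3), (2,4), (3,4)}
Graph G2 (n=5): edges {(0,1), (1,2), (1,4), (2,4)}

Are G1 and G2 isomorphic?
Yes, isomorphic

The graphs are isomorphic.
One valid mapping φ: V(G1) → V(G2): 0→0, 1→3, 2→2, 3→4, 4→1

Verify φ preserves adjacency — for each edge of G1, its image is an edge of G2:
  (0,4) → (φ(0),φ(4)) = (0,1) ∈ E(G2) ✓
  (2,3) → (φ(2),φ(3)) = (2,4) ∈ E(G2) ✓
  (2,4) → (φ(2),φ(4)) = (1,2) ∈ E(G2) ✓
  (3,4) → (φ(3),φ(4)) = (1,4) ∈ E(G2) ✓
All 4 edges of G1 map to edges of G2, and |E(G1)| = |E(G2)| = 4, so φ is a bijection on edges as well as vertices. Hence G1 ≅ G2.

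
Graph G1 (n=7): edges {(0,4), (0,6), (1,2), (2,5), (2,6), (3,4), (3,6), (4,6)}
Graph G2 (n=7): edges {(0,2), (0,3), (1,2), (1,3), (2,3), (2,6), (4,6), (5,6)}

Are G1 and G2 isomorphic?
Yes, isomorphic

The graphs are isomorphic.
One valid mapping φ: V(G1) → V(G2): 0→0, 1→4, 2→6, 3→1, 4→3, 5→5, 6→2

Verify φ preserves adjacency — for each edge of G1, its image is an edge of G2:
  (0,4) → (φ(0),φ(4)) = (0,3) ∈ E(G2) ✓
  (0,6) → (φ(0),φ(6)) = (0,2) ∈ E(G2) ✓
  (1,2) → (φ(1),φ(2)) = (4,6) ∈ E(G2) ✓
  (2,5) → (φ(2),φ(5)) = (5,6) ∈ E(G2) ✓
  (2,6) → (φ(2),φ(6)) = (2,6) ∈ E(G2) ✓
  (3,4) → (φ(3),φ(4)) = (1,3) ∈ E(G2) ✓
  (3,6) → (φ(3),φ(6)) = (1,2) ∈ E(G2) ✓
  (4,6) → (φ(4),φ(6)) = (2,3) ∈ E(G2) ✓
All 8 edges of G1 map to edges of G2, and |E(G1)| = |E(G2)| = 8, so φ is a bijection on edges as well as vertices. Hence G1 ≅ G2.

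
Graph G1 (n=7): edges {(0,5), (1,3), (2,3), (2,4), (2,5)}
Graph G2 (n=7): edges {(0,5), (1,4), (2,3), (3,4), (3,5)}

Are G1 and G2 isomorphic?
Yes, isomorphic

The graphs are isomorphic.
One valid mapping φ: V(G1) → V(G2): 0→0, 1→1, 2→3, 3→4, 4→2, 5→5, 6→6

Verify φ preserves adjacency — for each edge of G1, its image is an edge of G2:
  (0,5) → (φ(0),φ(5)) = (0,5) ∈ E(G2) ✓
  (1,3) → (φ(1),φ(3)) = (1,4) ∈ E(G2) ✓
  (2,3) → (φ(2),φ(3)) = (3,4) ∈ E(G2) ✓
  (2,4) → (φ(2),φ(4)) = (2,3) ∈ E(G2) ✓
  (2,5) → (φ(2),φ(5)) = (3,5) ∈ E(G2) ✓
All 5 edges of G1 map to edges of G2, and |E(G1)| = |E(G2)| = 5, so φ is a bijection on edges as well as vertices. Hence G1 ≅ G2.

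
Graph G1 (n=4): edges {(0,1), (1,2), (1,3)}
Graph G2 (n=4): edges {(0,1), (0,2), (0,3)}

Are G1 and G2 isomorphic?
Yes, isomorphic

The graphs are isomorphic.
One valid mapping φ: V(G1) → V(G2): 0→2, 1→0, 2→3, 3→1

Verify φ preserves adjacency — for each edge of G1, its image is an edge of G2:
  (0,1) → (φ(0),φ(1)) = (0,2) ∈ E(G2) ✓
  (1,2) → (φ(1),φ(2)) = (0,3) ∈ E(G2) ✓
  (1,3) → (φ(1),φ(3)) = (0,1) ∈ E(G2) ✓
All 3 edges of G1 map to edges of G2, and |E(G1)| = |E(G2)| = 3, so φ is a bijection on edges as well as vertices. Hence G1 ≅ G2.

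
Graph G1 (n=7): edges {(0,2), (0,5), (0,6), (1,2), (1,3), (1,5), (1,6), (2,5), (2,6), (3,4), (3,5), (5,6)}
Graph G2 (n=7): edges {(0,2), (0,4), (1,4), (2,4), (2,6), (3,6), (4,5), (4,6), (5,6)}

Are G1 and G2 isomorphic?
No, not isomorphic

The graphs are NOT isomorphic.

Counting triangles (3-cliques): G1 has 8, G2 has 3.
Triangle count is an isomorphism invariant, so differing triangle counts rule out isomorphism.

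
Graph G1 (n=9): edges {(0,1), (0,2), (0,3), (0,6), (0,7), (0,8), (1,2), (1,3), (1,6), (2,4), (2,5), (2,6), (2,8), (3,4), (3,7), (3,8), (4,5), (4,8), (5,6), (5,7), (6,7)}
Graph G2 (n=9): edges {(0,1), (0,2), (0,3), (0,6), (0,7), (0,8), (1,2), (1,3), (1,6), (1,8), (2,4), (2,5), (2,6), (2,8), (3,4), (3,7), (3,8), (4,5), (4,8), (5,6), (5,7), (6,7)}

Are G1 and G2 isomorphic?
No, not isomorphic

The graphs are NOT isomorphic.

Counting edges: G1 has 21 edge(s); G2 has 22 edge(s).
Edge count is an isomorphism invariant (a bijection on vertices induces a bijection on edges), so differing edge counts rule out isomorphism.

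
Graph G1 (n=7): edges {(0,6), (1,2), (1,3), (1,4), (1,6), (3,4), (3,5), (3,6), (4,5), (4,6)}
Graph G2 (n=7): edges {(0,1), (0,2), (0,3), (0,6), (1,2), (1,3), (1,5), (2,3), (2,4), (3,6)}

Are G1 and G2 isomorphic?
Yes, isomorphic

The graphs are isomorphic.
One valid mapping φ: V(G1) → V(G2): 0→5, 1→2, 2→4, 3→3, 4→0, 5→6, 6→1

Verify φ preserves adjacency — for each edge of G1, its image is an edge of G2:
  (0,6) → (φ(0),φ(6)) = (1,5) ∈ E(G2) ✓
  (1,2) → (φ(1),φ(2)) = (2,4) ∈ E(G2) ✓
  (1,3) → (φ(1),φ(3)) = (2,3) ∈ E(G2) ✓
  (1,4) → (φ(1),φ(4)) = (0,2) ∈ E(G2) ✓
  (1,6) → (φ(1),φ(6)) = (1,2) ∈ E(G2) ✓
  (3,4) → (φ(3),φ(4)) = (0,3) ∈ E(G2) ✓
  (3,5) → (φ(3),φ(5)) = (3,6) ∈ E(G2) ✓
  (3,6) → (φ(3),φ(6)) = (1,3) ∈ E(G2) ✓
  (4,5) → (φ(4),φ(5)) = (0,6) ∈ E(G2) ✓
  (4,6) → (φ(4),φ(6)) = (0,1) ∈ E(G2) ✓
All 10 edges of G1 map to edges of G2, and |E(G1)| = |E(G2)| = 10, so φ is a bijection on edges as well as vertices. Hence G1 ≅ G2.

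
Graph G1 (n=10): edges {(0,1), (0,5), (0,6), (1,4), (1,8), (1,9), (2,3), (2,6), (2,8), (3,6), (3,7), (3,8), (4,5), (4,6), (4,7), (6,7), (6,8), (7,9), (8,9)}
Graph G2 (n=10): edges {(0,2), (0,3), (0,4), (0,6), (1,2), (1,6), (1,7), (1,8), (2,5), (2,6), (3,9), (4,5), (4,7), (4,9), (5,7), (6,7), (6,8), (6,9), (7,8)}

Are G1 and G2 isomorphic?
Yes, isomorphic

The graphs are isomorphic.
One valid mapping φ: V(G1) → V(G2): 0→9, 1→4, 2→8, 3→1, 4→0, 5→3, 6→6, 7→2, 8→7, 9→5

Verify φ preserves adjacency — for each edge of G1, its image is an edge of G2:
  (0,1) → (φ(0),φ(1)) = (4,9) ∈ E(G2) ✓
  (0,5) → (φ(0),φ(5)) = (3,9) ∈ E(G2) ✓
  (0,6) → (φ(0),φ(6)) = (6,9) ∈ E(G2) ✓
  (1,4) → (φ(1),φ(4)) = (0,4) ∈ E(G2) ✓
  (1,8) → (φ(1),φ(8)) = (4,7) ∈ E(G2) ✓
  (1,9) → (φ(1),φ(9)) = (4,5) ∈ E(G2) ✓
  (2,3) → (φ(2),φ(3)) = (1,8) ∈ E(G2) ✓
  (2,6) → (φ(2),φ(6)) = (6,8) ∈ E(G2) ✓
  (2,8) → (φ(2),φ(8)) = (7,8) ∈ E(G2) ✓
  (3,6) → (φ(3),φ(6)) = (1,6) ∈ E(G2) ✓
  (3,7) → (φ(3),φ(7)) = (1,2) ∈ E(G2) ✓
  (3,8) → (φ(3),φ(8)) = (1,7) ∈ E(G2) ✓
  (4,5) → (φ(4),φ(5)) = (0,3) ∈ E(G2) ✓
  (4,6) → (φ(4),φ(6)) = (0,6) ∈ E(G2) ✓
  (4,7) → (φ(4),φ(7)) = (0,2) ∈ E(G2) ✓
  (6,7) → (φ(6),φ(7)) = (2,6) ∈ E(G2) ✓
  (6,8) → (φ(6),φ(8)) = (6,7) ∈ E(G2) ✓
  (7,9) → (φ(7),φ(9)) = (2,5) ∈ E(G2) ✓
  (8,9) → (φ(8),φ(9)) = (5,7) ∈ E(G2) ✓
All 19 edges of G1 map to edges of G2, and |E(G1)| = |E(G2)| = 19, so φ is a bijection on edges as well as vertices. Hence G1 ≅ G2.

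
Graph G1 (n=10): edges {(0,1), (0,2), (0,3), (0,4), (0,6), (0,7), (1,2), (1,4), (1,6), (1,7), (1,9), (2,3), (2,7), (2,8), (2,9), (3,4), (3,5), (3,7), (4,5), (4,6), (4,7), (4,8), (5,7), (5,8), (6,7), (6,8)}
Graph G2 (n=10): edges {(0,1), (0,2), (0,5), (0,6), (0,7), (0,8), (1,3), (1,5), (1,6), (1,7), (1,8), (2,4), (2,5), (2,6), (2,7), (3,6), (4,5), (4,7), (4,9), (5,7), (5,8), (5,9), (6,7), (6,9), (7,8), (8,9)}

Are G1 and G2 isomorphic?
Yes, isomorphic

The graphs are isomorphic.
One valid mapping φ: V(G1) → V(G2): 0→0, 1→1, 2→6, 3→2, 4→5, 5→4, 6→8, 7→7, 8→9, 9→3

Verify φ preserves adjacency — for each edge of G1, its image is an edge of G2:
  (0,1) → (φ(0),φ(1)) = (0,1) ∈ E(G2) ✓
  (0,2) → (φ(0),φ(2)) = (0,6) ∈ E(G2) ✓
  (0,3) → (φ(0),φ(3)) = (0,2) ∈ E(G2) ✓
  (0,4) → (φ(0),φ(4)) = (0,5) ∈ E(G2) ✓
  (0,6) → (φ(0),φ(6)) = (0,8) ∈ E(G2) ✓
  (0,7) → (φ(0),φ(7)) = (0,7) ∈ E(G2) ✓
  (1,2) → (φ(1),φ(2)) = (1,6) ∈ E(G2) ✓
  (1,4) → (φ(1),φ(4)) = (1,5) ∈ E(G2) ✓
  (1,6) → (φ(1),φ(6)) = (1,8) ∈ E(G2) ✓
  (1,7) → (φ(1),φ(7)) = (1,7) ∈ E(G2) ✓
  (1,9) → (φ(1),φ(9)) = (1,3) ∈ E(G2) ✓
  (2,3) → (φ(2),φ(3)) = (2,6) ∈ E(G2) ✓
  (2,7) → (φ(2),φ(7)) = (6,7) ∈ E(G2) ✓
  (2,8) → (φ(2),φ(8)) = (6,9) ∈ E(G2) ✓
  (2,9) → (φ(2),φ(9)) = (3,6) ∈ E(G2) ✓
  (3,4) → (φ(3),φ(4)) = (2,5) ∈ E(G2) ✓
  (3,5) → (φ(3),φ(5)) = (2,4) ∈ E(G2) ✓
  (3,7) → (φ(3),φ(7)) = (2,7) ∈ E(G2) ✓
  (4,5) → (φ(4),φ(5)) = (4,5) ∈ E(G2) ✓
  (4,6) → (φ(4),φ(6)) = (5,8) ∈ E(G2) ✓
  (4,7) → (φ(4),φ(7)) = (5,7) ∈ E(G2) ✓
  (4,8) → (φ(4),φ(8)) = (5,9) ∈ E(G2) ✓
  (5,7) → (φ(5),φ(7)) = (4,7) ∈ E(G2) ✓
  (5,8) → (φ(5),φ(8)) = (4,9) ∈ E(G2) ✓
  (6,7) → (φ(6),φ(7)) = (7,8) ∈ E(G2) ✓
  (6,8) → (φ(6),φ(8)) = (8,9) ∈ E(G2) ✓
All 26 edges of G1 map to edges of G2, and |E(G1)| = |E(G2)| = 26, so φ is a bijection on edges as well as vertices. Hence G1 ≅ G2.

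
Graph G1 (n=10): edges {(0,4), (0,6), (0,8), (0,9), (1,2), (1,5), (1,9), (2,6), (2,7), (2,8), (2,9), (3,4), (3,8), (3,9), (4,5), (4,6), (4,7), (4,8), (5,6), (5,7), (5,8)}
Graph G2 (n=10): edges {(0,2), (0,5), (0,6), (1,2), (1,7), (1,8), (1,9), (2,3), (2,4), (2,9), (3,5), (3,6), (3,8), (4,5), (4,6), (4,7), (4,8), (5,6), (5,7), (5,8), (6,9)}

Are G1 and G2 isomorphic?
Yes, isomorphic

The graphs are isomorphic.
One valid mapping φ: V(G1) → V(G2): 0→8, 1→9, 2→2, 3→7, 4→5, 5→6, 6→3, 7→0, 8→4, 9→1

Verify φ preserves adjacency — for each edge of G1, its image is an edge of G2:
  (0,4) → (φ(0),φ(4)) = (5,8) ∈ E(G2) ✓
  (0,6) → (φ(0),φ(6)) = (3,8) ∈ E(G2) ✓
  (0,8) → (φ(0),φ(8)) = (4,8) ∈ E(G2) ✓
  (0,9) → (φ(0),φ(9)) = (1,8) ∈ E(G2) ✓
  (1,2) → (φ(1),φ(2)) = (2,9) ∈ E(G2) ✓
  (1,5) → (φ(1),φ(5)) = (6,9) ∈ E(G2) ✓
  (1,9) → (φ(1),φ(9)) = (1,9) ∈ E(G2) ✓
  (2,6) → (φ(2),φ(6)) = (2,3) ∈ E(G2) ✓
  (2,7) → (φ(2),φ(7)) = (0,2) ∈ E(G2) ✓
  (2,8) → (φ(2),φ(8)) = (2,4) ∈ E(G2) ✓
  (2,9) → (φ(2),φ(9)) = (1,2) ∈ E(G2) ✓
  (3,4) → (φ(3),φ(4)) = (5,7) ∈ E(G2) ✓
  (3,8) → (φ(3),φ(8)) = (4,7) ∈ E(G2) ✓
  (3,9) → (φ(3),φ(9)) = (1,7) ∈ E(G2) ✓
  (4,5) → (φ(4),φ(5)) = (5,6) ∈ E(G2) ✓
  (4,6) → (φ(4),φ(6)) = (3,5) ∈ E(G2) ✓
  (4,7) → (φ(4),φ(7)) = (0,5) ∈ E(G2) ✓
  (4,8) → (φ(4),φ(8)) = (4,5) ∈ E(G2) ✓
  (5,6) → (φ(5),φ(6)) = (3,6) ∈ E(G2) ✓
  (5,7) → (φ(5),φ(7)) = (0,6) ∈ E(G2) ✓
  (5,8) → (φ(5),φ(8)) = (4,6) ∈ E(G2) ✓
All 21 edges of G1 map to edges of G2, and |E(G1)| = |E(G2)| = 21, so φ is a bijection on edges as well as vertices. Hence G1 ≅ G2.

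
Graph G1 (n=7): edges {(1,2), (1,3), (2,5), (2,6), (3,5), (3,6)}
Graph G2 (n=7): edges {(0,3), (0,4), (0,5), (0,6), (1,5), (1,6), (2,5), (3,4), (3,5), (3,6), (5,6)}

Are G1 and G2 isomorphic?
No, not isomorphic

The graphs are NOT isomorphic.

Counting triangles (3-cliques): G1 has 0, G2 has 6.
Triangle count is an isomorphism invariant, so differing triangle counts rule out isomorphism.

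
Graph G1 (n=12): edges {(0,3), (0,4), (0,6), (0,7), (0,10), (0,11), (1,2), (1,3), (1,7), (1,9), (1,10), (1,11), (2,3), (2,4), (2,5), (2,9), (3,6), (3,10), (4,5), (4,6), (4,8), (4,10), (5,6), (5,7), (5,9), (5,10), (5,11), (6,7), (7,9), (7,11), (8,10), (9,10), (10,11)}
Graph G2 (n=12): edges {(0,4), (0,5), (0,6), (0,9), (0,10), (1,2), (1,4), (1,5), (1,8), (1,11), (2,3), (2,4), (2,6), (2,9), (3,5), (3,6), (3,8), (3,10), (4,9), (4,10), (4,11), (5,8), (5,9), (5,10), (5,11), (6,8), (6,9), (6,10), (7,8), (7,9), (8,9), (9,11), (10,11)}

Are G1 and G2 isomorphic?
Yes, isomorphic

The graphs are isomorphic.
One valid mapping φ: V(G1) → V(G2): 0→6, 1→4, 2→1, 3→2, 4→8, 5→5, 6→3, 7→10, 8→7, 9→11, 10→9, 11→0

Verify φ preserves adjacency — for each edge of G1, its image is an edge of G2:
  (0,3) → (φ(0),φ(3)) = (2,6) ∈ E(G2) ✓
  (0,4) → (φ(0),φ(4)) = (6,8) ∈ E(G2) ✓
  (0,6) → (φ(0),φ(6)) = (3,6) ∈ E(G2) ✓
  (0,7) → (φ(0),φ(7)) = (6,10) ∈ E(G2) ✓
  (0,10) → (φ(0),φ(10)) = (6,9) ∈ E(G2) ✓
  (0,11) → (φ(0),φ(11)) = (0,6) ∈ E(G2) ✓
  (1,2) → (φ(1),φ(2)) = (1,4) ∈ E(G2) ✓
  (1,3) → (φ(1),φ(3)) = (2,4) ∈ E(G2) ✓
  (1,7) → (φ(1),φ(7)) = (4,10) ∈ E(G2) ✓
  (1,9) → (φ(1),φ(9)) = (4,11) ∈ E(G2) ✓
  (1,10) → (φ(1),φ(10)) = (4,9) ∈ E(G2) ✓
  (1,11) → (φ(1),φ(11)) = (0,4) ∈ E(G2) ✓
  (2,3) → (φ(2),φ(3)) = (1,2) ∈ E(G2) ✓
  (2,4) → (φ(2),φ(4)) = (1,8) ∈ E(G2) ✓
  (2,5) → (φ(2),φ(5)) = (1,5) ∈ E(G2) ✓
  (2,9) → (φ(2),φ(9)) = (1,11) ∈ E(G2) ✓
  (3,6) → (φ(3),φ(6)) = (2,3) ∈ E(G2) ✓
  (3,10) → (φ(3),φ(10)) = (2,9) ∈ E(G2) ✓
  (4,5) → (φ(4),φ(5)) = (5,8) ∈ E(G2) ✓
  (4,6) → (φ(4),φ(6)) = (3,8) ∈ E(G2) ✓
  (4,8) → (φ(4),φ(8)) = (7,8) ∈ E(G2) ✓
  (4,10) → (φ(4),φ(10)) = (8,9) ∈ E(G2) ✓
  (5,6) → (φ(5),φ(6)) = (3,5) ∈ E(G2) ✓
  (5,7) → (φ(5),φ(7)) = (5,10) ∈ E(G2) ✓
  (5,9) → (φ(5),φ(9)) = (5,11) ∈ E(G2) ✓
  (5,10) → (φ(5),φ(10)) = (5,9) ∈ E(G2) ✓
  (5,11) → (φ(5),φ(11)) = (0,5) ∈ E(G2) ✓
  (6,7) → (φ(6),φ(7)) = (3,10) ∈ E(G2) ✓
  (7,9) → (φ(7),φ(9)) = (10,11) ∈ E(G2) ✓
  (7,11) → (φ(7),φ(11)) = (0,10) ∈ E(G2) ✓
  (8,10) → (φ(8),φ(10)) = (7,9) ∈ E(G2) ✓
  (9,10) → (φ(9),φ(10)) = (9,11) ∈ E(G2) ✓
  (10,11) → (φ(10),φ(11)) = (0,9) ∈ E(G2) ✓
All 33 edges of G1 map to edges of G2, and |E(G1)| = |E(G2)| = 33, so φ is a bijection on edges as well as vertices. Hence G1 ≅ G2.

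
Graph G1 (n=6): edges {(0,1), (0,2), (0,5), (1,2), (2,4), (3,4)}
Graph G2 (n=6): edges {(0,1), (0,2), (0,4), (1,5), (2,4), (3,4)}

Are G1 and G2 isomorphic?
Yes, isomorphic

The graphs are isomorphic.
One valid mapping φ: V(G1) → V(G2): 0→4, 1→2, 2→0, 3→5, 4→1, 5→3

Verify φ preserves adjacency — for each edge of G1, its image is an edge of G2:
  (0,1) → (φ(0),φ(1)) = (2,4) ∈ E(G2) ✓
  (0,2) → (φ(0),φ(2)) = (0,4) ∈ E(G2) ✓
  (0,5) → (φ(0),φ(5)) = (3,4) ∈ E(G2) ✓
  (1,2) → (φ(1),φ(2)) = (0,2) ∈ E(G2) ✓
  (2,4) → (φ(2),φ(4)) = (0,1) ∈ E(G2) ✓
  (3,4) → (φ(3),φ(4)) = (1,5) ∈ E(G2) ✓
All 6 edges of G1 map to edges of G2, and |E(G1)| = |E(G2)| = 6, so φ is a bijection on edges as well as vertices. Hence G1 ≅ G2.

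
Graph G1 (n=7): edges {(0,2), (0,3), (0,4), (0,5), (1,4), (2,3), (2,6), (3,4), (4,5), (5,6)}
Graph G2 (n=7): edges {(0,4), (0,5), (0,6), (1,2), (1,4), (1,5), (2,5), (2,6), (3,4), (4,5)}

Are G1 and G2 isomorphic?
Yes, isomorphic

The graphs are isomorphic.
One valid mapping φ: V(G1) → V(G2): 0→5, 1→3, 2→2, 3→1, 4→4, 5→0, 6→6

Verify φ preserves adjacency — for each edge of G1, its image is an edge of G2:
  (0,2) → (φ(0),φ(2)) = (2,5) ∈ E(G2) ✓
  (0,3) → (φ(0),φ(3)) = (1,5) ∈ E(G2) ✓
  (0,4) → (φ(0),φ(4)) = (4,5) ∈ E(G2) ✓
  (0,5) → (φ(0),φ(5)) = (0,5) ∈ E(G2) ✓
  (1,4) → (φ(1),φ(4)) = (3,4) ∈ E(G2) ✓
  (2,3) → (φ(2),φ(3)) = (1,2) ∈ E(G2) ✓
  (2,6) → (φ(2),φ(6)) = (2,6) ∈ E(G2) ✓
  (3,4) → (φ(3),φ(4)) = (1,4) ∈ E(G2) ✓
  (4,5) → (φ(4),φ(5)) = (0,4) ∈ E(G2) ✓
  (5,6) → (φ(5),φ(6)) = (0,6) ∈ E(G2) ✓
All 10 edges of G1 map to edges of G2, and |E(G1)| = |E(G2)| = 10, so φ is a bijection on edges as well as vertices. Hence G1 ≅ G2.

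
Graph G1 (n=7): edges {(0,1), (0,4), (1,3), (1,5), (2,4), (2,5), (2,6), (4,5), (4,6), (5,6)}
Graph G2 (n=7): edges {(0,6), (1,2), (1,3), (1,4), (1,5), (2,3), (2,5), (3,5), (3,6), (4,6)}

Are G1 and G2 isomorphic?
Yes, isomorphic

The graphs are isomorphic.
One valid mapping φ: V(G1) → V(G2): 0→4, 1→6, 2→2, 3→0, 4→1, 5→3, 6→5

Verify φ preserves adjacency — for each edge of G1, its image is an edge of G2:
  (0,1) → (φ(0),φ(1)) = (4,6) ∈ E(G2) ✓
  (0,4) → (φ(0),φ(4)) = (1,4) ∈ E(G2) ✓
  (1,3) → (φ(1),φ(3)) = (0,6) ∈ E(G2) ✓
  (1,5) → (φ(1),φ(5)) = (3,6) ∈ E(G2) ✓
  (2,4) → (φ(2),φ(4)) = (1,2) ∈ E(G2) ✓
  (2,5) → (φ(2),φ(5)) = (2,3) ∈ E(G2) ✓
  (2,6) → (φ(2),φ(6)) = (2,5) ∈ E(G2) ✓
  (4,5) → (φ(4),φ(5)) = (1,3) ∈ E(G2) ✓
  (4,6) → (φ(4),φ(6)) = (1,5) ∈ E(G2) ✓
  (5,6) → (φ(5),φ(6)) = (3,5) ∈ E(G2) ✓
All 10 edges of G1 map to edges of G2, and |E(G1)| = |E(G2)| = 10, so φ is a bijection on edges as well as vertices. Hence G1 ≅ G2.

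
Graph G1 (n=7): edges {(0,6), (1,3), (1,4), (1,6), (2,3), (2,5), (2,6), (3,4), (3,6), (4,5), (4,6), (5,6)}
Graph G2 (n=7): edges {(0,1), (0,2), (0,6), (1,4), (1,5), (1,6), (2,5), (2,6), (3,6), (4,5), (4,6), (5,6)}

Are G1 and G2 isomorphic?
Yes, isomorphic

The graphs are isomorphic.
One valid mapping φ: V(G1) → V(G2): 0→3, 1→4, 2→2, 3→5, 4→1, 5→0, 6→6

Verify φ preserves adjacency — for each edge of G1, its image is an edge of G2:
  (0,6) → (φ(0),φ(6)) = (3,6) ∈ E(G2) ✓
  (1,3) → (φ(1),φ(3)) = (4,5) ∈ E(G2) ✓
  (1,4) → (φ(1),φ(4)) = (1,4) ∈ E(G2) ✓
  (1,6) → (φ(1),φ(6)) = (4,6) ∈ E(G2) ✓
  (2,3) → (φ(2),φ(3)) = (2,5) ∈ E(G2) ✓
  (2,5) → (φ(2),φ(5)) = (0,2) ∈ E(G2) ✓
  (2,6) → (φ(2),φ(6)) = (2,6) ∈ E(G2) ✓
  (3,4) → (φ(3),φ(4)) = (1,5) ∈ E(G2) ✓
  (3,6) → (φ(3),φ(6)) = (5,6) ∈ E(G2) ✓
  (4,5) → (φ(4),φ(5)) = (0,1) ∈ E(G2) ✓
  (4,6) → (φ(4),φ(6)) = (1,6) ∈ E(G2) ✓
  (5,6) → (φ(5),φ(6)) = (0,6) ∈ E(G2) ✓
All 12 edges of G1 map to edges of G2, and |E(G1)| = |E(G2)| = 12, so φ is a bijection on edges as well as vertices. Hence G1 ≅ G2.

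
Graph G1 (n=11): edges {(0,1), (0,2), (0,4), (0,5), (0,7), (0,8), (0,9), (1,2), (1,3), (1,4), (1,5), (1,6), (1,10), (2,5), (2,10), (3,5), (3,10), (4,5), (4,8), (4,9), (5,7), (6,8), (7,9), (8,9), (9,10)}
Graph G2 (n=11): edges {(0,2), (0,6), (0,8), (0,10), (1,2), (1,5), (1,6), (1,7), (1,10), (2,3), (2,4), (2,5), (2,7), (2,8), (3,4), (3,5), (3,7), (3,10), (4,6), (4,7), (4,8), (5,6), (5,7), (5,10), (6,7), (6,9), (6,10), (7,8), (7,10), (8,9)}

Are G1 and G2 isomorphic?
No, not isomorphic

The graphs are NOT isomorphic.

Degrees in G1: deg(0)=7, deg(1)=7, deg(2)=4, deg(3)=3, deg(4)=5, deg(5)=6, deg(6)=2, deg(7)=3, deg(8)=4, deg(9)=5, deg(10)=4.
Sorted degree sequence of G1: [7, 7, 6, 5, 5, 4, 4, 4, 3, 3, 2].
Degrees in G2: deg(0)=4, deg(1)=5, deg(2)=7, deg(3)=5, deg(4)=5, deg(5)=6, deg(6)=7, deg(7)=8, deg(8)=5, deg(9)=2, deg(10)=6.
Sorted degree sequence of G2: [8, 7, 7, 6, 6, 5, 5, 5, 5, 4, 2].
The (sorted) degree sequence is an isomorphism invariant, so since G1 and G2 have different degree sequences they cannot be isomorphic.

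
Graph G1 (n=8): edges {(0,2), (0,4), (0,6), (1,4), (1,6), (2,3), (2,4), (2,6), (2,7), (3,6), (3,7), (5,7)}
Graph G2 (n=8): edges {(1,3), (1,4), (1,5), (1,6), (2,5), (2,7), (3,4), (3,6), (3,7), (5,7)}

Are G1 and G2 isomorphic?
No, not isomorphic

The graphs are NOT isomorphic.

Degrees in G1: deg(0)=3, deg(1)=2, deg(2)=5, deg(3)=3, deg(4)=3, deg(5)=1, deg(6)=4, deg(7)=3.
Sorted degree sequence of G1: [5, 4, 3, 3, 3, 3, 2, 1].
Degrees in G2: deg(0)=0, deg(1)=4, deg(2)=2, deg(3)=4, deg(4)=2, deg(5)=3, deg(6)=2, deg(7)=3.
Sorted degree sequence of G2: [4, 4, 3, 3, 2, 2, 2, 0].
The (sorted) degree sequence is an isomorphism invariant, so since G1 and G2 have different degree sequences they cannot be isomorphic.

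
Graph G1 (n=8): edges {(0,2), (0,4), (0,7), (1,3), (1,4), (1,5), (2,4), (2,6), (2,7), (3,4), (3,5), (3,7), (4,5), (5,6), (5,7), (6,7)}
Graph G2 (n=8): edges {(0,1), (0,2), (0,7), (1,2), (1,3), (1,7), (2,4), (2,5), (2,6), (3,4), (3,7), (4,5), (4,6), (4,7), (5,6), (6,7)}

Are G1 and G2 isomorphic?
Yes, isomorphic

The graphs are isomorphic.
One valid mapping φ: V(G1) → V(G2): 0→0, 1→5, 2→1, 3→6, 4→2, 5→4, 6→3, 7→7

Verify φ preserves adjacency — for each edge of G1, its image is an edge of G2:
  (0,2) → (φ(0),φ(2)) = (0,1) ∈ E(G2) ✓
  (0,4) → (φ(0),φ(4)) = (0,2) ∈ E(G2) ✓
  (0,7) → (φ(0),φ(7)) = (0,7) ∈ E(G2) ✓
  (1,3) → (φ(1),φ(3)) = (5,6) ∈ E(G2) ✓
  (1,4) → (φ(1),φ(4)) = (2,5) ∈ E(G2) ✓
  (1,5) → (φ(1),φ(5)) = (4,5) ∈ E(G2) ✓
  (2,4) → (φ(2),φ(4)) = (1,2) ∈ E(G2) ✓
  (2,6) → (φ(2),φ(6)) = (1,3) ∈ E(G2) ✓
  (2,7) → (φ(2),φ(7)) = (1,7) ∈ E(G2) ✓
  (3,4) → (φ(3),φ(4)) = (2,6) ∈ E(G2) ✓
  (3,5) → (φ(3),φ(5)) = (4,6) ∈ E(G2) ✓
  (3,7) → (φ(3),φ(7)) = (6,7) ∈ E(G2) ✓
  (4,5) → (φ(4),φ(5)) = (2,4) ∈ E(G2) ✓
  (5,6) → (φ(5),φ(6)) = (3,4) ∈ E(G2) ✓
  (5,7) → (φ(5),φ(7)) = (4,7) ∈ E(G2) ✓
  (6,7) → (φ(6),φ(7)) = (3,7) ∈ E(G2) ✓
All 16 edges of G1 map to edges of G2, and |E(G1)| = |E(G2)| = 16, so φ is a bijection on edges as well as vertices. Hence G1 ≅ G2.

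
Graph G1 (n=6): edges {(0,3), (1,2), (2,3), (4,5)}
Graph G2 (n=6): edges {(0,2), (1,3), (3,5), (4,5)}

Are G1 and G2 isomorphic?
Yes, isomorphic

The graphs are isomorphic.
One valid mapping φ: V(G1) → V(G2): 0→1, 1→4, 2→5, 3→3, 4→0, 5→2

Verify φ preserves adjacency — for each edge of G1, its image is an edge of G2:
  (0,3) → (φ(0),φ(3)) = (1,3) ∈ E(G2) ✓
  (1,2) → (φ(1),φ(2)) = (4,5) ∈ E(G2) ✓
  (2,3) → (φ(2),φ(3)) = (3,5) ∈ E(G2) ✓
  (4,5) → (φ(4),φ(5)) = (0,2) ∈ E(G2) ✓
All 4 edges of G1 map to edges of G2, and |E(G1)| = |E(G2)| = 4, so φ is a bijection on edges as well as vertices. Hence G1 ≅ G2.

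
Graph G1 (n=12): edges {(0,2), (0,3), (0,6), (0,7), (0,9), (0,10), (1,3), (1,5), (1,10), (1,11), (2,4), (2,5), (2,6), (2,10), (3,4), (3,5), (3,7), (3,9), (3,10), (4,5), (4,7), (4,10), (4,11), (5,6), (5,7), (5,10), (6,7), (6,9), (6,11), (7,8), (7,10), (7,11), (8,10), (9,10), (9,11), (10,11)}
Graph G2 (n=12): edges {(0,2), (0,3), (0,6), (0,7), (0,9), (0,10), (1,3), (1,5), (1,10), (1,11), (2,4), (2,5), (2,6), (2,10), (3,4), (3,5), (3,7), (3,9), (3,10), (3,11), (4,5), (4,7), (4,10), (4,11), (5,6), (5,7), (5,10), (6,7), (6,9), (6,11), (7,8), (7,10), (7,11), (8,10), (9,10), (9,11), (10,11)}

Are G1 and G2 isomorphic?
No, not isomorphic

The graphs are NOT isomorphic.

Counting edges: G1 has 36 edge(s); G2 has 37 edge(s).
Edge count is an isomorphism invariant (a bijection on vertices induces a bijection on edges), so differing edge counts rule out isomorphism.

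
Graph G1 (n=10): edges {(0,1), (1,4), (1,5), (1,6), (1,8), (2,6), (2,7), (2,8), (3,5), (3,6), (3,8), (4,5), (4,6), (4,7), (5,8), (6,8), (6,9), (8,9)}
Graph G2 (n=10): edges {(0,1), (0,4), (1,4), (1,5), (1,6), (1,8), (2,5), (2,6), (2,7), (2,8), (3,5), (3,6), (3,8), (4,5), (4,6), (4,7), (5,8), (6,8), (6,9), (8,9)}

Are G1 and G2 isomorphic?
No, not isomorphic

The graphs are NOT isomorphic.

Counting edges: G1 has 18 edge(s); G2 has 20 edge(s).
Edge count is an isomorphism invariant (a bijection on vertices induces a bijection on edges), so differing edge counts rule out isomorphism.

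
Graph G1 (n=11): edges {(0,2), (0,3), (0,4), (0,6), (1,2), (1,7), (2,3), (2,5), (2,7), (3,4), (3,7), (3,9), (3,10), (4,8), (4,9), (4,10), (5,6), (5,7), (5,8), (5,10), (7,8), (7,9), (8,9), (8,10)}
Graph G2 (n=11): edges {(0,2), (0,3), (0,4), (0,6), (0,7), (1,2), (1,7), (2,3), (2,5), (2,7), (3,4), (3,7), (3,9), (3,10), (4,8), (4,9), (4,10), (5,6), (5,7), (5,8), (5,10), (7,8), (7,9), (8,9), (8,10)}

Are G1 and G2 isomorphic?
No, not isomorphic

The graphs are NOT isomorphic.

Counting edges: G1 has 24 edge(s); G2 has 25 edge(s).
Edge count is an isomorphism invariant (a bijection on vertices induces a bijection on edges), so differing edge counts rule out isomorphism.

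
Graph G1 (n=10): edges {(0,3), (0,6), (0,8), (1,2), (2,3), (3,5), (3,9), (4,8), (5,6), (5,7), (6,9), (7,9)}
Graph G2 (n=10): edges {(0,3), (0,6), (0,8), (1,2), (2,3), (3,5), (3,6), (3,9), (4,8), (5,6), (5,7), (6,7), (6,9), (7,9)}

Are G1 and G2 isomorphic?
No, not isomorphic

The graphs are NOT isomorphic.

Counting edges: G1 has 12 edge(s); G2 has 14 edge(s).
Edge count is an isomorphism invariant (a bijection on vertices induces a bijection on edges), so differing edge counts rule out isomorphism.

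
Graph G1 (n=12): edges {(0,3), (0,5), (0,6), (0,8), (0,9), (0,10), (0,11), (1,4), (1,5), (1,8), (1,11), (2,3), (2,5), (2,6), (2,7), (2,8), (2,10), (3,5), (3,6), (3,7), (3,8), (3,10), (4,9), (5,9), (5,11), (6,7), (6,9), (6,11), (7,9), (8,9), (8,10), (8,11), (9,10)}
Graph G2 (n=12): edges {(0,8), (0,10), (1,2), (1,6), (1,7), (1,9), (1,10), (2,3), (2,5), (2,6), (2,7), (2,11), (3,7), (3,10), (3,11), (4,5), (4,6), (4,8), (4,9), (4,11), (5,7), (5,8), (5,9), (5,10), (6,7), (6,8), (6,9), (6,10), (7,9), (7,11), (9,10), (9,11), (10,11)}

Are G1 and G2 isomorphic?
Yes, isomorphic

The graphs are isomorphic.
One valid mapping φ: V(G1) → V(G2): 0→9, 1→8, 2→2, 3→7, 4→0, 5→5, 6→11, 7→3, 8→6, 9→10, 10→1, 11→4

Verify φ preserves adjacency — for each edge of G1, its image is an edge of G2:
  (0,3) → (φ(0),φ(3)) = (7,9) ∈ E(G2) ✓
  (0,5) → (φ(0),φ(5)) = (5,9) ∈ E(G2) ✓
  (0,6) → (φ(0),φ(6)) = (9,11) ∈ E(G2) ✓
  (0,8) → (φ(0),φ(8)) = (6,9) ∈ E(G2) ✓
  (0,9) → (φ(0),φ(9)) = (9,10) ∈ E(G2) ✓
  (0,10) → (φ(0),φ(10)) = (1,9) ∈ E(G2) ✓
  (0,11) → (φ(0),φ(11)) = (4,9) ∈ E(G2) ✓
  (1,4) → (φ(1),φ(4)) = (0,8) ∈ E(G2) ✓
  (1,5) → (φ(1),φ(5)) = (5,8) ∈ E(G2) ✓
  (1,8) → (φ(1),φ(8)) = (6,8) ∈ E(G2) ✓
  (1,11) → (φ(1),φ(11)) = (4,8) ∈ E(G2) ✓
  (2,3) → (φ(2),φ(3)) = (2,7) ∈ E(G2) ✓
  (2,5) → (φ(2),φ(5)) = (2,5) ∈ E(G2) ✓
  (2,6) → (φ(2),φ(6)) = (2,11) ∈ E(G2) ✓
  (2,7) → (φ(2),φ(7)) = (2,3) ∈ E(G2) ✓
  (2,8) → (φ(2),φ(8)) = (2,6) ∈ E(G2) ✓
  (2,10) → (φ(2),φ(10)) = (1,2) ∈ E(G2) ✓
  (3,5) → (φ(3),φ(5)) = (5,7) ∈ E(G2) ✓
  (3,6) → (φ(3),φ(6)) = (7,11) ∈ E(G2) ✓
  (3,7) → (φ(3),φ(7)) = (3,7) ∈ E(G2) ✓
  (3,8) → (φ(3),φ(8)) = (6,7) ∈ E(G2) ✓
  (3,10) → (φ(3),φ(10)) = (1,7) ∈ E(G2) ✓
  (4,9) → (φ(4),φ(9)) = (0,10) ∈ E(G2) ✓
  (5,9) → (φ(5),φ(9)) = (5,10) ∈ E(G2) ✓
  (5,11) → (φ(5),φ(11)) = (4,5) ∈ E(G2) ✓
  (6,7) → (φ(6),φ(7)) = (3,11) ∈ E(G2) ✓
  (6,9) → (φ(6),φ(9)) = (10,11) ∈ E(G2) ✓
  (6,11) → (φ(6),φ(11)) = (4,11) ∈ E(G2) ✓
  (7,9) → (φ(7),φ(9)) = (3,10) ∈ E(G2) ✓
  (8,9) → (φ(8),φ(9)) = (6,10) ∈ E(G2) ✓
  (8,10) → (φ(8),φ(10)) = (1,6) ∈ E(G2) ✓
  (8,11) → (φ(8),φ(11)) = (4,6) ∈ E(G2) ✓
  (9,10) → (φ(9),φ(10)) = (1,10) ∈ E(G2) ✓
All 33 edges of G1 map to edges of G2, and |E(G1)| = |E(G2)| = 33, so φ is a bijection on edges as well as vertices. Hence G1 ≅ G2.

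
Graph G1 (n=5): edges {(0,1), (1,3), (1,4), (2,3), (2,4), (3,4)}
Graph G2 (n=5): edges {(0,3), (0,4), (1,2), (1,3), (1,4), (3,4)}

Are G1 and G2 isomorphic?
Yes, isomorphic

The graphs are isomorphic.
One valid mapping φ: V(G1) → V(G2): 0→2, 1→1, 2→0, 3→3, 4→4

Verify φ preserves adjacency — for each edge of G1, its image is an edge of G2:
  (0,1) → (φ(0),φ(1)) = (1,2) ∈ E(G2) ✓
  (1,3) → (φ(1),φ(3)) = (1,3) ∈ E(G2) ✓
  (1,4) → (φ(1),φ(4)) = (1,4) ∈ E(G2) ✓
  (2,3) → (φ(2),φ(3)) = (0,3) ∈ E(G2) ✓
  (2,4) → (φ(2),φ(4)) = (0,4) ∈ E(G2) ✓
  (3,4) → (φ(3),φ(4)) = (3,4) ∈ E(G2) ✓
All 6 edges of G1 map to edges of G2, and |E(G1)| = |E(G2)| = 6, so φ is a bijection on edges as well as vertices. Hence G1 ≅ G2.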